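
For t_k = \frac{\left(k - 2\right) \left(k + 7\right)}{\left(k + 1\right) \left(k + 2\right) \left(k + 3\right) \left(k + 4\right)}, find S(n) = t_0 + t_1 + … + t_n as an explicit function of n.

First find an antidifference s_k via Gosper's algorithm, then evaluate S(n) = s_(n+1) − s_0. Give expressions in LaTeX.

S(n) = \frac{- n^{3} - 11 n^{2} - 38 n - 28}{2 \left(n^{3} + 9 n^{2} + 26 n + 24\right)}

Step 1: r(k) = (k - 1)*(k + 1)*(k + 8)/((k - 2)*(k + 5)*(k + 7)).
So A=k + 1 and B=k + 5, with C=k**2 + 5*k - 14.
Key eq: (k + 1)·f(k+1) = (k + 4)·f(k) + (k**2 + 5*k - 14).
Bound: deg f ≤ 3.
A polynomial solution: f(k) = -k*(k**2 + 8*k + 19)/2.
Get s_k = R·t_k = k*(-k**2 - 8*k - 19)/(2*(k**3 + 6*k**2 + 11*k + 6)) with R(k) = B(k−1)f(k)/C(k) = -k*(k + 4)*(k**2 + 8*k + 19)/(2*(k - 2)*(k + 7)).
Check: Δs_k = (k**2 + 5*k - 14)/(k**4 + 10*k**3 + 35*k**2 + 50*k + 24). ✓
Σ_(k=0)^n t_k = s_(n+1) − s_(0) = ((-n**3 - 11*n**2 - 38*n - 28)/(2*(n**3 + 9*n**2 + 26*n + 24))) − (0), i.e. (-n**3 - 11*n**2 - 38*n - 28)/(2*(n**3 + 9*n**2 + 26*n + 24)).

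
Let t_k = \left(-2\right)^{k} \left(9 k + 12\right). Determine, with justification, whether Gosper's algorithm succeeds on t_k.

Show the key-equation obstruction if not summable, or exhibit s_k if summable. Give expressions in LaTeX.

The ratio is 2*(-3*k - 7)/(3*k + 4).
So A=-2 and B=1, with C=k + 4/3.
Key eq: (-2)·f(k+1) = (1)·f(k) + (k + 4/3).
deg f ≤ 1 (via 0,0,1).
Match coefficients ⇒ f(k) = -(3*k + 2)/9.
R(k) = B(k−1)·f(k)/C(k) = -(3*k + 2)/(3*(3*k + 4)); s_k = R·t_k = (-2)**k*(-3*k - 2).
s_(k+1) − s_k = (-2)**k*(9*k + 12) = t_k.

Yes. s_k = \left(-2\right)^{k} \left(- 3 k - 2\right).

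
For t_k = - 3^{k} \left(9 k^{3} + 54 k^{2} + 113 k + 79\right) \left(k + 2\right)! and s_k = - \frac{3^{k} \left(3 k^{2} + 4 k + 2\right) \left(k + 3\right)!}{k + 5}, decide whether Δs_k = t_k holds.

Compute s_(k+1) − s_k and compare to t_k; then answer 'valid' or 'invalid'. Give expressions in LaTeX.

Invalid: residual \frac{2 \cdot 3^{k} \left(9 k^{4} + 99 k^{3} + 380 k^{2} + 640 k + 393\right) \left(k + 2\right)!}{\left(k + 5\right) \left(k + 6\right)} ≠ 0.

s_(k+1) = -3**(k + 1)*(3*k**2 + 10*k + 9)*factorial(k + 4)/(k + 6)
s_(k+1) − s_k = -3**k*(9*k**4 + 108*k**3 + 455*k**2 + 817*k + 528)*factorial(k + 3)/((k + 5)*(k + 6))
(s_(k+1) − s_k) − t_k = 2*3**k*(9*k**4 + 99*k**3 + 380*k**2 + 640*k + 393)*factorial(k + 2)/((k + 5)*(k + 6))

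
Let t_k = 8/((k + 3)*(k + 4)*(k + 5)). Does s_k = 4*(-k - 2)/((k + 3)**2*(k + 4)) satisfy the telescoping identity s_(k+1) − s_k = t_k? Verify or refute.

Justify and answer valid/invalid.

Invalid: residual 4*(-3*k - 11)/(k**5 + 19*k**4 + 143*k**3 + 533*k**2 + 984*k + 720) ≠ 0.

s_(k+1) = 4*(-k - 3)/((k + 4)**2*(k + 5))
s_(k+1) − s_k = 4*(2*k**2 + 11*k + 13)/(k**5 + 19*k**4 + 143*k**3 + 533*k**2 + 984*k + 720)
(s_(k+1) − s_k) − t_k = 4*(-3*k - 11)/(k**5 + 19*k**4 + 143*k**3 + 533*k**2 + 984*k + 720)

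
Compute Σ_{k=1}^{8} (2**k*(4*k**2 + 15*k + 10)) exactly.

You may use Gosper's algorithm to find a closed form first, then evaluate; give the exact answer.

Step 1: r(k) = 2*(4*k**2 + 23*k + 29)/(4*k**2 + 15*k + 10).
Normal form (A,B,C) = (2, 1, k**2 + 15*k/4 + 5/2).
Key eq: (2)·f(k+1) = (1)·f(k) + (k**2 + 15*k/4 + 5/2).
d = 2 from the (0,0,2) case.
Coefficient equations give f(k) = (4*k**2 - k + 4)/4.
Then R = B(k−1)f/C = (4*k**2 - k + 4)/(4*k**2 + 15*k + 10), so s_k = R(k)·t_k = 2**k*(4*k**2 - k + 4).
Δs = 2**k*(4*k**2 + 15*k + 10), as required.
Sum = s_(9) − s_(1); s_(9) = 163328, s_(1) = 14 ⇒ 163314.

Σ = 163314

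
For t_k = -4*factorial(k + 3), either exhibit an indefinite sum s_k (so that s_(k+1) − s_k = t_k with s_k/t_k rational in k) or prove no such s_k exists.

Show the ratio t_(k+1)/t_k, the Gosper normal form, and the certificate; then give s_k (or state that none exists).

not Gosper-summable; s_k does not exist

The ratio is k + 4.
Normal form (A,B,C) = (k + 4, 1, 1).
Need (k + 4)·f(k+1) − (1)·f(k) = 1.
deg f ≤ -1 (via 1,0,0).
d = -1 < 0 ⇒ no nonzero polynomial f; not summable.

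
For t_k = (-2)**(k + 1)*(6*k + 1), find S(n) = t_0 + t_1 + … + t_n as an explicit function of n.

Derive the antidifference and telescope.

S(n) = -8*(-2)**n*n - 4*(-2)**n + 2

r(k) = 2*(-6*k - 7)/(6*k + 1) after simplifying.
So A=-2 and B=1, with C=k + 1/6.
Key eq: (-2)·f(k+1) = (1)·f(k) + (k + 1/6).
deg f ≤ 1 (via 0,0,1).
Solve for f: f(k) = -(2*k - 1)/6 (degree 1 ≤ 1).
Get s_k = R·t_k = (-2)**(k + 1)*(1 - 2*k) with R(k) = B(k−1)f(k)/C(k) = -(2*k - 1)/(6*k + 1).
Verify: (-2)**(k + 1)*(6*k + 1) matches t_k.
Evaluate: s_(n+1) = (-2)**(n + 2)*(-2*n - 1); subtract s_(0) = -2 ⇒ S(n) = -8*(-2)**n*n - 4*(-2)**n + 2.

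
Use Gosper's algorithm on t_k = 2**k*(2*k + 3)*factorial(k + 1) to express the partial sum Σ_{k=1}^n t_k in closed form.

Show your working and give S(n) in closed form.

S(n) = 2*2**n*factorial(n + 2) - 4

Ratio r(k) = 2*(k + 2)*(2*k + 5)/(2*k + 3).
So A=2*k + 4 and B=1, with C=k + 3/2.
Key eq: (2*k + 4)·f(k+1) = (1)·f(k) + (k + 3/2).
Bound: deg f ≤ 0.
Solve for f: f(k) = 1/2 (degree 0 ≤ 0).
Then R = B(k−1)f/C = 1/(2*k + 3), so s_k = R(k)·t_k = 2**k*factorial(k + 1).
Δs = 2**k*(2*k + 3)*factorial(k + 1), as required.
s_(n+1) = 2**(n + 1)*factorial(n + 2) and s_(1) = 4, so S(n) = 2*2**n*factorial(n + 2) - 4.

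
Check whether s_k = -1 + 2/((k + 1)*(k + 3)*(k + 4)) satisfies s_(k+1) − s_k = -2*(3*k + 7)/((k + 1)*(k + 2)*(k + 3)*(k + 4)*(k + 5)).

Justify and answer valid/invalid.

s_(k+1) = -1 + 2/((k + 2)*(k + 4)*(k + 5))
s_(k+1) − s_k = 2*(-3*k - 7)/(k**5 + 15*k**4 + 85*k**3 + 225*k**2 + 274*k + 120)
(s_(k+1) − s_k) − t_k = 0

valid (s_(k+1) − s_k reduces to t_k)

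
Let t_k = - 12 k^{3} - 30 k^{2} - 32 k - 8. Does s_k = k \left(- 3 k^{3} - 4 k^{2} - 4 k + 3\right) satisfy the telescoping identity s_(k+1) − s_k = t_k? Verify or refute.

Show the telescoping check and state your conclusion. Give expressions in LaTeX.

s_(k+1) = -3*k**4 - 16*k**3 - 34*k**2 - 29*k - 8
s_(k+1) − s_k = -12*k**3 - 30*k**2 - 32*k - 8
(s_(k+1) − s_k) − t_k = 0

Valid — Δs_k = t_k.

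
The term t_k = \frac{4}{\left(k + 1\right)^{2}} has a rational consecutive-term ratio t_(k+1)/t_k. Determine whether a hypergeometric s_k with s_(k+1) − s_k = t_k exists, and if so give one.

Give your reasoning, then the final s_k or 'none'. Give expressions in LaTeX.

none — t_k is not Gosper-summable

Compute t_(k+1)/t_k: get (k + 1)**2/(k + 2)**2.
Normal form (A,B,C) = (k**2 + 2*k + 1, k**2 + 4*k + 4, 1).
Key eq: (k**2 + 2*k + 1)·f(k+1) = (k**2 + 2*k + 1)·f(k) + (1).
deg f ≤ 0 (via 2,2,0).
Put f(k) = c0: A·f(k+1) − B(k−1)·f(k) − C = -1; need -1 = 0 — inconsistent ⇒ no f, not summable.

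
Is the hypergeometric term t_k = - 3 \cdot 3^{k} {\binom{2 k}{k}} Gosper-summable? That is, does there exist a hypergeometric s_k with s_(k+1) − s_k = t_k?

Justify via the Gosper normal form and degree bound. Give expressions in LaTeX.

No — negative degree bound, so no certificate f.

Compute t_(k+1)/t_k: get 6*(2*k + 1)/(k + 1).
A = 12*k + 6, B = k + 1, C = 1.
Key eq: (12*k + 6)·f(k+1) = (k)·f(k) + (1).
deg f ≤ -1 (via 1,1,0).
Bound -1 < 0, so the key equation has no polynomial solution.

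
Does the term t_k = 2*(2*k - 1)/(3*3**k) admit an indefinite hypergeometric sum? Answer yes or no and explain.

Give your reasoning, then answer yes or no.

Yes. s_k = -2*k/3**k.

Compute t_(k+1)/t_k: get (2*k + 1)/(3*(2*k - 1)).
Take A(k)=1/3, B(k)=1, C(k)=k - 1/2.
Need (1/3)·f(k+1) − (1)·f(k) = k - 1/2.
deg f ≤ 1 (via 0,0,1).
A polynomial solution: f(k) = -3*k/2.
Certificate R = B(k−1)f/C = -3*k/(2*k - 1) gives s_k = -2*k/3**k.
s_(k+1) − s_k = 2*(2*k - 1)/(3*3**k) = t_k.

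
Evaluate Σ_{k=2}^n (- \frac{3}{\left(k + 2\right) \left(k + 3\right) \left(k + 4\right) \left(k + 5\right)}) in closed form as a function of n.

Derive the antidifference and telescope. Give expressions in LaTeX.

t_(k+1)/t_k = (k + 2)/(k + 6).
A = k + 2, B = k + 6, C = 1.
Solve (k + 2)·f(k+1) − (k + 5)·f(k) = 1.
Bound: deg f ≤ 3.
A polynomial solution: f(k) = k*(k**2 + 9*k + 26)/72.
Then R = B(k−1)f/C = k*(k + 5)*(k**2 + 9*k + 26)/72, so s_k = R(k)·t_k = k*(-k**2 - 9*k - 26)/(24*(k + 2)*(k + 3)*(k + 4)).
Δs = -3/(k**4 + 14*k**3 + 71*k**2 + 154*k + 120), as required.
Evaluate: s_(n+1) = (-n**3 - 12*n**2 - 47*n - 36)/(24*(n**3 + 12*n**2 + 47*n + 60)); subtract s_(2) = -1/30 ⇒ S(n) = (-n**3 - 12*n**2 - 47*n + 60)/(120*(n**3 + 12*n**2 + 47*n + 60)).

S(n) = \frac{- n^{3} - 12 n^{2} - 47 n + 60}{120 \left(n^{3} + 12 n^{2} + 47 n + 60\right)}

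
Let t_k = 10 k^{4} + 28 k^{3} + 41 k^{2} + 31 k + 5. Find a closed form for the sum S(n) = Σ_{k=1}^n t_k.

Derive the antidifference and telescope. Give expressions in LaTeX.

S(n) = n \left(2 n^{4} + 12 n^{3} + 31 n^{2} + 43 n + 27\right)

Step 1: r(k) = (10*k**4 + 68*k**3 + 185*k**2 + 237*k + 115)/(10*k**4 + 28*k**3 + 41*k**2 + 31*k + 5).
A = 1, B = 1, C = k**4 + 14*k**3/5 + 41*k**2/10 + 31*k/10 + 1/2.
Need (1)·f(k+1) − (1)·f(k) = k**4 + 14*k**3/5 + 41*k**2/10 + 31*k/10 + 1/2.
Degrees (0,0,4) ⇒ d ≤ 5.
Solving with deg f ≤ 5: f(k) = k*(2*k**4 + 2*k**3 + 3*k**2 + 2*k - 4)/10.
Certificate R = B(k−1)f/C = k*(2*k**4 + 2*k**3 + 3*k**2 + 2*k - 4)/(10*k**4 + 28*k**3 + 41*k**2 + 31*k + 5) gives s_k = k*(2*k**4 + 2*k**3 + 3*k**2 + 2*k - 4).
s_(k+1) − s_k = 10*k**4 + 28*k**3 + 41*k**2 + 31*k + 5 = t_k.
Evaluate: s_(n+1) = 2*n**5 + 12*n**4 + 31*n**3 + 43*n**2 + 27*n + 5; subtract s_(1) = 5 ⇒ S(n) = n*(2*n**4 + 12*n**3 + 31*n**2 + 43*n + 27).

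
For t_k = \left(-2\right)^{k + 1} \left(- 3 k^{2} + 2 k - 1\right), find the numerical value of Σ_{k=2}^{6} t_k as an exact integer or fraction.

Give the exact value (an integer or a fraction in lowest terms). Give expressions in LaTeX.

Σ = 9224

t_(k+1)/t_k = 2*(2*k - 3*(k + 1)**2 + 1)/(3*k**2 - 2*k + 1).
Factor: A=-2; B=1; C=k**2 - 2*k/3 + 1/3.
Solve (-2)·f(k+1) − (1)·f(k) = k**2 - 2*k/3 + 1/3.
deg f ≤ 2 (via 0,0,2).
Coefficient equations give f(k) = -(k - 1)**2/3.
Get s_k = R·t_k = (-2)**(k + 1)*(k**2 - 2*k + 1) with R(k) = B(k−1)f(k)/C(k) = -(k - 1)**2/(3*k**2 - 2*k + 1).
s_(k+1) − s_k = (-2)**(k + 1)*(-3*k**2 + 2*k - 1) = t_k.
Σ_(k=2)^(6) t_k = s_(7) − s_(2) = 9216 − (-8) = 9224.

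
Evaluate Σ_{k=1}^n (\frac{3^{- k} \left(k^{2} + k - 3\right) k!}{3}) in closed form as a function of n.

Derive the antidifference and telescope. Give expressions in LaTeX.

t_(k+1)/t_k = (k + 1)*(k + (k + 1)**2 - 2)/(3*(k**2 + k - 3)).
Normal form (A,B,C) = (k/3 + 1/3, 1, k**2 + k - 3).
f must satisfy (k/3 + 1/3)·f(k+1) − (1)·f(k) = k**2 + k - 3.
From deg A=1, deg B=0, deg C=2: d=1.
Solving with deg f ≤ 1: f(k) = 3*(k + 2).
Certificate R = B(k−1)f/C = 3*(k + 2)/(k**2 + k - 3) gives s_k = (k + 2)*factorial(k)/3**k.
Verify: (k**2 + k - 3)*factorial(k)/(3*3**k) matches t_k.
Telescope: S(n) = s_(n+1) − s_(1) = 3**(-n - 1)*(n + 3)*factorial(n + 1) − (1) = 3**(-n - 1)*(-3**(n + 1) + n**2*factorial(n) + 4*n*factorial(n) + 3*factorial(n)).

S(n) = 3^{- n - 1} \left(- 3^{n + 1} + n^{2} n! + 4 n n! + 3 n!\right)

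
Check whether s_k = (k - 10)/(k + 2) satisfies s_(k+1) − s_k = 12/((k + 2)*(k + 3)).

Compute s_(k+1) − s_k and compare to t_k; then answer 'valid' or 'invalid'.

Valid — Δs_k = t_k.

s_(k+1) = (k - 9)/(k + 3)
s_(k+1) − s_k = 12/(k**2 + 5*k + 6)
(s_(k+1) − s_k) − t_k = 0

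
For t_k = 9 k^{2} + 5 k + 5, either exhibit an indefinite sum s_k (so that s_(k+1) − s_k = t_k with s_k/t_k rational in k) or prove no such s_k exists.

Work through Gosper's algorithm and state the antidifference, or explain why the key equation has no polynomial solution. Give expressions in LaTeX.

Ratio r(k) = (9*k**2 + 23*k + 19)/(9*k**2 + 5*k + 5).
Factor: A=1; B=1; C=k**2 + 5*k/9 + 5/9.
Set up (1)·f(k+1) − (1)·f(k) − (k**2 + 5*k/9 + 5/9) = 0.
d = 3 from the (0,0,2) case.
Solve for f: f(k) = k*(3*k**2 - 2*k + 4)/9 (degree 3 ≤ 3).
R(k) = B(k−1)·f(k)/C(k) = k*(3*k**2 - 2*k + 4)/(9*k**2 + 5*k + 5); s_k = R·t_k = k*(3*k**2 - 2*k + 4).
Check: Δs_k = 9*k**2 + 5*k + 5. ✓

s_k = k \left(3 k^{2} - 2 k + 4\right)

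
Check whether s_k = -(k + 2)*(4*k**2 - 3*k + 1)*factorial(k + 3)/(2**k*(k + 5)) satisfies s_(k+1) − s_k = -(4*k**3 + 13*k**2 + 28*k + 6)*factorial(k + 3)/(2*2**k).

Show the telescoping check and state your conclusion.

Invalid: residual 3*(4*k**4 + 33*k**3 + 85*k**2 + 152*k + 28)*factorial(k + 3)/(2*2**k*(k + 5)*(k + 6)) ≠ 0.

s_(k+1) = -(k + 3)*(4*k**2 + 5*k + 2)*factorial(k + 4)/(2*2**k*(k + 6))
s_(k+1) − s_k = -(4*k**5 + 45*k**4 + 192*k**3 + 449*k**2 + 450*k + 96)*factorial(k + 3)/(2*2**k*(k + 5)*(k + 6))
(s_(k+1) − s_k) − t_k = 3*(4*k**4 + 33*k**3 + 85*k**2 + 152*k + 28)*factorial(k + 3)/(2*2**k*(k + 5)*(k + 6))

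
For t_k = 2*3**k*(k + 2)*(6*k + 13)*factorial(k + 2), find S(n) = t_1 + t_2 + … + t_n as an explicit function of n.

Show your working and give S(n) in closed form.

S(n) = 12*3**n*n*factorial(n + 3) + 18*3**n*factorial(n + 3) - 108

The ratio is (k + 3)**2*(18*k + 57)/((k + 2)*(6*k + 13)).
Factor: A=3*k + 9; B=1; C=k**2 + 25*k/6 + 13/3.
f must satisfy (3*k + 9)·f(k+1) − (1)·f(k) = k**2 + 25*k/6 + 13/3.
Bound: deg f ≤ 1.
Solving with deg f ≤ 1: f(k) = (2*k + 1)/6.
R(k) = B(k−1)·f(k)/C(k) = (2*k + 1)/((k + 2)*(6*k + 13)); s_k = R·t_k = 2*3**k*(2*k + 1)*factorial(k + 2).
Δs = 2*3**k*(k + 2)*(6*k + 13)*factorial(k + 2), as required.
s_(n+1) = 6*3**n*(2*n + 3)*factorial(n + 3) and s_(1) = 108, so S(n) = 12*3**n*n*factorial(n + 3) + 18*3**n*factorial(n + 3) - 108.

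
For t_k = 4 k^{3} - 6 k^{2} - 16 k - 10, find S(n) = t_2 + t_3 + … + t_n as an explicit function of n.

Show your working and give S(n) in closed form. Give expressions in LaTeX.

S(n) = n^{4} - 10 n^{2} - 19 n + 28

The ratio is (2*k**3 + 3*k**2 - 8*k - 14)/(2*k**3 - 3*k**2 - 8*k - 5).
Factor: A=1; B=1; C=k**3 - 3*k**2/2 - 4*k - 5/2.
Solve (1)·f(k+1) − (1)·f(k) = k**3 - 3*k**2/2 - 4*k - 5/2.
From deg A=0, deg B=0, deg C=3: d=4.
A polynomial solution: f(k) = k*(k**3 - 4*k**2 - 4*k - 3)/4.
Get s_k = R·t_k = k*(k**3 - 4*k**2 - 4*k - 3) with R(k) = B(k−1)f(k)/C(k) = k*(k**3 - 4*k**2 - 4*k - 3)/(2*(2*k**3 - 3*k**2 - 8*k - 5)).
Δs = 4*k**3 - 6*k**2 - 16*k - 10, as required.
s_(n+1) = n**4 - 10*n**2 - 19*n - 10 and s_(2) = -38, so S(n) = n**4 - 10*n**2 - 19*n + 28.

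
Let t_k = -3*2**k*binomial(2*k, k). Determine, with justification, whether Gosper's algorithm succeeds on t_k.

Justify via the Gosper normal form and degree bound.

No. Not Gosper-summable.

t_(k+1)/t_k = 4*(2*k + 1)/(k + 1).
Gosper form: A/B · C(k+1)/C(k) with A=8*k + 4, B=k + 1, C=1.
Need (8*k + 4)·f(k+1) − (k)·f(k) = 1.
Degrees (1,1,0) ⇒ d ≤ -1.
Negative degree bound (-1): no f exists, t_k not Gosper-summable.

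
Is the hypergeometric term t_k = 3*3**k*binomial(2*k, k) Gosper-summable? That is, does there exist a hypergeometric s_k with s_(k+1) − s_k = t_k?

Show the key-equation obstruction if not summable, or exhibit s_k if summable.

Step 1: r(k) = 6*(2*k + 1)/(k + 1).
Take A(k)=12*k + 6, B(k)=k + 1, C(k)=1.
Set up (12*k + 6)·f(k+1) − (k)·f(k) − (1) = 0.
Bound: deg f ≤ -1.
Negative degree bound (-1): no f exists, t_k not Gosper-summable.

No — t_k has no hypergeometric antidifference.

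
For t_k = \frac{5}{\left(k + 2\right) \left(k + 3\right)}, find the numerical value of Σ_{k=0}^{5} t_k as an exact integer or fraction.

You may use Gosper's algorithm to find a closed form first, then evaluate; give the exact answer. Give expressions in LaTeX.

t_(k+1)/t_k = (k + 2)/(k + 4).
Factor: A=k + 2; B=k + 4; C=1.
Solve (k + 2)·f(k+1) − (k + 3)·f(k) = 1.
Bound: deg f ≤ 1.
Solving with deg f ≤ 1: f(k) = k/2.
R(k) = B(k−1)·f(k)/C(k) = k*(k + 3)/2; s_k = R·t_k = 5*k/(2*(k + 2)).
s_(k+1) − s_k = 5/(k**2 + 5*k + 6) = t_k.
Evaluate s at k=6 and k=0: 15/8 and 0; difference 15/8.

Σ = 15/8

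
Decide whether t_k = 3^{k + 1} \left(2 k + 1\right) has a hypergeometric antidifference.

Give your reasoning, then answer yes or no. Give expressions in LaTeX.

Yes. s_k = 3^{k + 1} \left(k - 1\right).

t_(k+1)/t_k = 3*(2*k + 3)/(2*k + 1).
Take A(k)=3, B(k)=1, C(k)=k + 1/2.
Key eq: (3)·f(k+1) = (1)·f(k) + (k + 1/2).
d = 1 from the (0,0,1) case.
Solve for f: f(k) = (k - 1)/2 (degree 1 ≤ 1).
So s_k = (B(k−1)f/C)·t_k = ((k - 1)/(2*k + 1))·t_k = 3**(k + 1)*(k - 1).
s_(k+1) − s_k = 3**(k + 1)*(2*k + 1) = t_k.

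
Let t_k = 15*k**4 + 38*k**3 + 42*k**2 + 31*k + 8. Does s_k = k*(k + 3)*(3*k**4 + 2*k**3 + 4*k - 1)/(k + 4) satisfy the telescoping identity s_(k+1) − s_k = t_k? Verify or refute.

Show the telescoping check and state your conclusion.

Invalid: residual (-12*k**5 - 96*k**4 - 194*k**3 - 195*k**2 - 133*k - 32)/(k**2 + 9*k + 20) ≠ 0.

s_(k+1) = (k + 1)*(k + 4)*(4*k + 3*(k + 1)**4 + 2*(k + 1)**3 + 3)/(k + 5)
s_(k+1) − s_k = (15*k**6 + 161*k**5 + 588*k**4 + 975*k**3 + 932*k**2 + 559*k + 128)/(k**2 + 9*k + 20)
(s_(k+1) − s_k) − t_k = (-12*k**5 - 96*k**4 - 194*k**3 - 195*k**2 - 133*k - 32)/(k**2 + 9*k + 20)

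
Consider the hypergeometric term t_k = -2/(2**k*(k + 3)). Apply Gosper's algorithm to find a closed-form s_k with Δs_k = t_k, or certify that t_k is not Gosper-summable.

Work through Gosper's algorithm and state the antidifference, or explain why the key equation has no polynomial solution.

not Gosper-summable; s_k does not exist

Ratio r(k) = (k + 3)/(2*(k + 4)).
Gosper form: A/B · C(k+1)/C(k) with A=k/2 + 3/2, B=k + 4, C=1.
Set up (k/2 + 3/2)·f(k+1) − (k + 3)·f(k) − (1) = 0.
d = -1 from the (1,1,0) case.
Bound -1 < 0, so the key equation has no polynomial solution.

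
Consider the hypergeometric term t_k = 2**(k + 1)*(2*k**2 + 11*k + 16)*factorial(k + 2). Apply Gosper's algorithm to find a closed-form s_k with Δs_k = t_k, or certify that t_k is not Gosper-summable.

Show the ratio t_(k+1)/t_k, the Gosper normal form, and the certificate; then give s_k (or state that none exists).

t_(k+1)/t_k = 2*(2*k**3 + 21*k**2 + 74*k + 87)/(2*k**2 + 11*k + 16).
Gosper form: A/B · C(k+1)/C(k) with A=2*k + 6, B=1, C=k**2 + 11*k/2 + 8.
Set up (2*k + 6)·f(k+1) − (1)·f(k) − (k**2 + 11*k/2 + 8) = 0.
From deg A=1, deg B=0, deg C=2: d=1.
Solving with deg f ≤ 1: f(k) = (k + 2)/2.
R(k) = B(k−1)·f(k)/C(k) = (k + 2)/(2*k**2 + 11*k + 16); s_k = R·t_k = 2**(k + 1)*(k + 2)*factorial(k + 2).
Δs = 2**(k + 1)*(2*k**2 + 11*k + 16)*factorial(k + 2), as required.

s_k = 2**(k + 1)*(k + 2)*factorial(k + 2)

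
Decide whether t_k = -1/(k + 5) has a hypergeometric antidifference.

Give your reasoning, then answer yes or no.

t_(k+1)/t_k = (k + 5)/(k + 6).
Factor: A=k + 5; B=k + 6; C=1.
Solve (k + 5)·f(k+1) − (k + 5)·f(k) = 1.
Bound: deg f ≤ 0.
Put f(k) = c0: A·f(k+1) − B(k−1)·f(k) − C = -1; need -1 = 0 — inconsistent ⇒ no f, not summable.

No; the coefficient equations for f are inconsistent.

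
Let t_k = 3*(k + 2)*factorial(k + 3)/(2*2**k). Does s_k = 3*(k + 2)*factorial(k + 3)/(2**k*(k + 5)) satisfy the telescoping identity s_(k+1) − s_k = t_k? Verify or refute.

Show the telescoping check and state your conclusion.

s_(k+1) = 3*(k + 3)*factorial(k + 4)/(2*2**k*(k + 6))
s_(k+1) − s_k = 3*(k**3 + 10*k**2 + 31*k + 36)*factorial(k + 3)/(2*2**k*(k + 5)*(k + 6))
(s_(k+1) − s_k) − t_k = -9*(k**2 + 7*k + 8)*factorial(k + 3)/(2*2**k*(k + 5)*(k + 6))

Invalid: residual -9*(k**2 + 7*k + 8)*factorial(k + 3)/(2*2**k*(k + 5)*(k + 6)) ≠ 0.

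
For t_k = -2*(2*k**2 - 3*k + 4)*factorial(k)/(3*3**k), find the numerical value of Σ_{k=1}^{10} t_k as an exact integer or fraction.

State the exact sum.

Σ = -6898714/729

The ratio is (k + 1)*(-3*k + 2*(k + 1)**2 + 1)/(3*(2*k**2 - 3*k + 4)).
Gosper form: A/B · C(k+1)/C(k) with A=k/3 + 1/3, B=1, C=k**2 - 3*k/2 + 2.
Need (k/3 + 1/3)·f(k+1) − (1)·f(k) = k**2 - 3*k/2 + 2.
From deg A=1, deg B=0, deg C=2: d=1.
Solving with deg f ≤ 1: f(k) = 3*(2*k - 1)/2.
R(k) = B(k−1)·f(k)/C(k) = 3*(2*k - 1)/(2*k**2 - 3*k + 4); s_k = R·t_k = -2*(2*k - 1)*factorial(k)/3**k.
Verify: -2*(2*k**2 - 3*k + 4)*factorial(k)/(3*3**k) matches t_k.
Telescoping: Σ = s_(11) − s_(1) = -6899200/729 − (-2/3) = -6898714/729.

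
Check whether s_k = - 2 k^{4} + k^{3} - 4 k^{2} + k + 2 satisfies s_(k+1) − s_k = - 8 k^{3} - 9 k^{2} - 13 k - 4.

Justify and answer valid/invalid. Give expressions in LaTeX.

Valid: the claim telescopes to t_k.

s_(k+1) = k - 2*(k + 1)**4 + (k + 1)**3 - 4*(k + 1)**2 + 3
s_(k+1) − s_k = -8*k**3 - 9*k**2 - 13*k - 4
(s_(k+1) − s_k) − t_k = 0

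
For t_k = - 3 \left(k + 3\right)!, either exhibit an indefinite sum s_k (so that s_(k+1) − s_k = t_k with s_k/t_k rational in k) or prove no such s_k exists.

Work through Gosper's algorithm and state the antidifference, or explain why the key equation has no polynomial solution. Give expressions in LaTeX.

r(k) = k + 4 after simplifying.
Normal form (A,B,C) = (k + 4, 1, 1).
Set up (k + 4)·f(k+1) − (1)·f(k) − (1) = 0.
deg f ≤ -1 (via 1,0,0).
d = -1 < 0 ⇒ no nonzero polynomial f; not summable.

none (Gosper's algorithm certifies no s_k)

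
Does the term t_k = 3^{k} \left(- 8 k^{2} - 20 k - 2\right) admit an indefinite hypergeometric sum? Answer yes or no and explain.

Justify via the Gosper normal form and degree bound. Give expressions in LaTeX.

Yes. s_k = 2 \cdot 3^{k} \left(- 2 k^{2} + k + 1\right).

r(k) = 3*(4*k**2 + 18*k + 15)/(4*k**2 + 10*k + 1) after simplifying.
A = 3, B = 1, C = k**2 + 5*k/2 + 1/4.
Key eq: (3)·f(k+1) = (1)·f(k) + (k**2 + 5*k/2 + 1/4).
Bound: deg f ≤ 2.
A polynomial solution: f(k) = (k - 1)*(2*k + 1)/4.
Certificate R = B(k−1)f/C = (k - 1)*(2*k + 1)/(4*k**2 + 10*k + 1) gives s_k = 2*3**k*(-2*k**2 + k + 1).
s_(k+1) − s_k = 3**k*(-8*k**2 - 20*k - 2) = t_k.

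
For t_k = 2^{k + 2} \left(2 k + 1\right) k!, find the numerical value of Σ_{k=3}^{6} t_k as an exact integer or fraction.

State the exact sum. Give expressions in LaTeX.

t_(k+1)/t_k = 2*(k + 1)*(2*k + 3)/(2*k + 1).
Take A(k)=2*k + 2, B(k)=1, C(k)=k + 1/2.
f must satisfy (2*k + 2)·f(k+1) − (1)·f(k) = k + 1/2.
Degrees (1,0,1) ⇒ d ≤ 0.
Solving with deg f ≤ 0: f(k) = 1/2.
Get s_k = R·t_k = 2**(k + 2)*factorial(k) with R(k) = B(k−1)f(k)/C(k) = 1/(2*k + 1).
Δs = 2**(k + 2)*(2*k + 1)*factorial(k), as required.
Σ_(k=3)^(6) t_k = s_(7) − s_(3) = 2580480 − (192) = 2580288.

Σ = 2580288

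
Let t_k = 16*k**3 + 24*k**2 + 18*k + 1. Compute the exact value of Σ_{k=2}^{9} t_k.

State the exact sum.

Σ = 40000

The ratio is (16*k**3 + 72*k**2 + 114*k + 59)/(16*k**3 + 24*k**2 + 18*k + 1).
Normal form (A,B,C) = (1, 1, k**3 + 3*k**2/2 + 9*k/8 + 1/16).
Set up (1)·f(k+1) − (1)·f(k) − (k**3 + 3*k**2/2 + 9*k/8 + 1/16) = 0.
Bound: deg f ≤ 4.
Solve for f: f(k) = k*(4*k**3 + k - 4)/16 (degree 4 ≤ 4).
So s_k = (B(k−1)f/C)·t_k = (k*(4*k**3 + k - 4)/(16*k**3 + 24*k**2 + 18*k + 1))·t_k = k*(4*k**3 + k - 4).
Check: Δs_k = 16*k**3 + 24*k**2 + 18*k + 1. ✓
Σ_(k=2)^(9) t_k = s_(10) − s_(2) = 40060 − (60) = 40000.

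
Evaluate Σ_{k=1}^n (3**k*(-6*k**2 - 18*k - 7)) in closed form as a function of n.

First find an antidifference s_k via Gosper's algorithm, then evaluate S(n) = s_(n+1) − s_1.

r(k) = 3*(6*k**2 + 30*k + 31)/(6*k**2 + 18*k + 7) after simplifying.
Factor: A=3; B=1; C=k**2 + 3*k + 7/6.
Set up (3)·f(k+1) − (1)·f(k) − (k**2 + 3*k + 7/6) = 0.
Bound: deg f ≤ 2.
Match coefficients ⇒ f(k) = (3*k**2 - 1)/6.
Get s_k = R·t_k = 3**k*(1 - 3*k**2) with R(k) = B(k−1)f(k)/C(k) = (3*k**2 - 1)/(6*k**2 + 18*k + 7).
Δs = 3**k*(-6*k**2 - 18*k - 7), as required.
Telescope: S(n) = s_(n+1) − s_(1) = 3**(n + 1)*(-3*n**2 - 6*n - 2) − (-6) = -9*3**n*n**2 - 18*3**n*n - 6*3**n + 6.

S(n) = -9*3**n*n**2 - 18*3**n*n - 6*3**n + 6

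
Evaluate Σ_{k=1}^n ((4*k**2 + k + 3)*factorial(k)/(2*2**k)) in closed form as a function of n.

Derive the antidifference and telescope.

t_(k+1)/t_k = (k + 1)*(k + 4*(k + 1)**2 + 4)/(2*(4*k**2 + k + 3)).
Factor: A=k/2 + 1/2; B=1; C=k**2 + k/4 + 3/4.
Solve (k/2 + 1/2)·f(k+1) − (1)·f(k) = k**2 + k/4 + 3/4.
Degrees (1,0,2) ⇒ d ≤ 1.
Solving with deg f ≤ 1: f(k) = (4*k + 1)/2.
So s_k = (B(k−1)f/C)·t_k = (2*(4*k + 1)/(4*k**2 + k + 3))·t_k = (4*k + 1)*factorial(k)/2**k.
s_(k+1) − s_k = (4*k**2 + k + 3)*factorial(k)/(2*2**k) = t_k.
Σ_(k=1)^n t_k = s_(n+1) − s_(1) = (2**(-n - 1)*(4*n + 5)*factorial(n + 1)) − (5/2), i.e. 2**(-n - 1)*(-5*2**n + 4*n**2*factorial(n) + 9*n*factorial(n) + 5*factorial(n)).

S(n) = 2**(-n - 1)*(-5*2**n + 4*n**2*factorial(n) + 9*n*factorial(n) + 5*factorial(n))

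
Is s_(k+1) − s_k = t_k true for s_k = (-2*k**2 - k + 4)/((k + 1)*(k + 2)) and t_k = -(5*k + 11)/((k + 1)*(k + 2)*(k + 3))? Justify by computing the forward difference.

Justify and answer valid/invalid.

valid (s_(k+1) − s_k reduces to t_k)

s_(k+1) = (-k - 2*(k + 1)**2 + 3)/((k + 2)*(k + 3))
s_(k+1) − s_k = (-5*k - 11)/(k**3 + 6*k**2 + 11*k + 6)
(s_(k+1) − s_k) − t_k = 0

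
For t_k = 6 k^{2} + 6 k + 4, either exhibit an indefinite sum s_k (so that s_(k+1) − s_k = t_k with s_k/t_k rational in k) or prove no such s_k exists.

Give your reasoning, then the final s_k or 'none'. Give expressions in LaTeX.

The ratio is (3*k**2 + 9*k + 8)/(3*k**2 + 3*k + 2).
Take A(k)=1, B(k)=1, C(k)=k**2 + k + 2/3.
Set up (1)·f(k+1) − (1)·f(k) − (k**2 + k + 2/3) = 0.
deg f ≤ 3 (via 0,0,2).
Match coefficients ⇒ f(k) = k*(k**2 + 1)/3.
So s_k = (B(k−1)f/C)·t_k = (k*(k**2 + 1)/(3*k**2 + 3*k + 2))·t_k = 2*k*(k**2 + 1).
Verify: 6*k**2 + 6*k + 4 matches t_k.

s_k = 2 k \left(k^{2} + 1\right)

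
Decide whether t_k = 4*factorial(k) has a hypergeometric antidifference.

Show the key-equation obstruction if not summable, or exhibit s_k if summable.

No. Not Gosper-summable.

t_(k+1)/t_k = k + 1.
Normal form (A,B,C) = (k + 1, 1, 1).
Key eq: (k + 1)·f(k+1) = (1)·f(k) + (1).
Degrees (1,0,0) ⇒ d ≤ -1.
Negative degree bound (-1): no f exists, t_k not Gosper-summable.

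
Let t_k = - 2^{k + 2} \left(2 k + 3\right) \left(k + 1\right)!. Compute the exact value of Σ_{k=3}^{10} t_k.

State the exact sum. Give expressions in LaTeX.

Σ = -3923981106432

Compute t_(k+1)/t_k: get 2*(k + 2)*(2*k + 5)/(2*k + 3).
So A=2*k + 4 and B=1, with C=k + 3/2.
Key eq: (2*k + 4)·f(k+1) = (1)·f(k) + (k + 3/2).
Degrees (1,0,1) ⇒ d ≤ 0.
Solving with deg f ≤ 0: f(k) = 1/2.
Then R = B(k−1)f/C = 1/(2*k + 3), so s_k = R(k)·t_k = -2**(k + 2)*factorial(k + 1).
Δs = -2**(k + 2)*(2*k + 3)*factorial(k + 1), as required.
Telescoping: Σ = s_(11) − s_(3) = -3923981107200 − (-768) = -3923981106432.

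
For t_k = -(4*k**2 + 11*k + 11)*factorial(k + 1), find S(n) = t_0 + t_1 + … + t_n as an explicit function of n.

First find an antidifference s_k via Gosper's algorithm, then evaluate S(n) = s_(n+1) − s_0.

S(n) = -4*n*factorial(n + 2) - 7*factorial(n + 2) + 3

Compute t_(k+1)/t_k: get (k + 2)*(11*k + 4*(k + 1)**2 + 22)/(4*k**2 + 11*k + 11).
Normal form (A,B,C) = (k + 2, 1, k**2 + 11*k/4 + 11/4).
Key eq: (k + 2)·f(k+1) = (1)·f(k) + (k**2 + 11*k/4 + 11/4).
deg f ≤ 1 (via 1,0,2).
Solving with deg f ≤ 1: f(k) = (4*k + 3)/4.
Get s_k = R·t_k = -(4*k + 3)*factorial(k + 1) with R(k) = B(k−1)f(k)/C(k) = (4*k + 3)/(4*k**2 + 11*k + 11).
Check: Δs_k = -(4*k**2 + 11*k + 11)*factorial(k + 1). ✓
Evaluate: s_(n+1) = -(4*n + 7)*factorial(n + 2); subtract s_(0) = -3 ⇒ S(n) = -4*n*factorial(n + 2) - 7*factorial(n + 2) + 3.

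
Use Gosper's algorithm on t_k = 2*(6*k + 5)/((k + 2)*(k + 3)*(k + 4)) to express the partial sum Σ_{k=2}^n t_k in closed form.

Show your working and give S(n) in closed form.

S(n) = (41*n**2 + 47*n - 88)/(20*(n**2 + 7*n + 12))

Step 1: r(k) = (k + 2)*(6*k + 11)/((k + 5)*(6*k + 5)).
Factor: A=k + 2; B=k + 5; C=k + 5/6.
Key eq: (k + 2)·f(k+1) = (k + 4)·f(k) + (k + 5/6).
d = 2 from the (1,1,1) case.
Solve for f: f(k) = k*(17*k + 13)/72 (degree 2 ≤ 2).
So s_k = (B(k−1)f/C)·t_k = (k*(k + 4)*(17*k + 13)/(12*(6*k + 5)))·t_k = k*(17*k + 13)/(6*(k + 2)*(k + 3)).
Δs = 2*(6*k + 5)/(k**3 + 9*k**2 + 26*k + 24), as required.
Evaluate: s_(n+1) = (17*n**2 + 47*n + 30)/(6*(n**2 + 7*n + 12)); subtract s_(2) = 47/60 ⇒ S(n) = (41*n**2 + 47*n - 88)/(20*(n**2 + 7*n + 12)).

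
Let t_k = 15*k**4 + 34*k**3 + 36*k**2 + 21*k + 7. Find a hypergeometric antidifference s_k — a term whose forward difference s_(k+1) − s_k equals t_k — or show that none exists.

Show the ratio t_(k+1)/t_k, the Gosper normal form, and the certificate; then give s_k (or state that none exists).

s_k = k*(3*k**4 + k**3 + k + 2)

Step 1: r(k) = (15*k**4 + 94*k**3 + 228*k**2 + 255*k + 113)/(15*k**4 + 34*k**3 + 36*k**2 + 21*k + 7).
Gosper form: A/B · C(k+1)/C(k) with A=1, B=1, C=k**4 + 34*k**3/15 + 12*k**2/5 + 7*k/5 + 7/15.
f must satisfy (1)·f(k+1) − (1)·f(k) = k**4 + 34*k**3/15 + 12*k**2/5 + 7*k/5 + 7/15.
deg f ≤ 5 (via 0,0,4).
Coefficient equations give f(k) = k*(3*k**4 + k**3 + k + 2)/15.
So s_k = (B(k−1)f/C)·t_k = (k*(3*k**4 + k**3 + k + 2)/(15*k**4 + 34*k**3 + 36*k**2 + 21*k + 7))·t_k = k*(3*k**4 + k**3 + k + 2).
Verify: 15*k**4 + 34*k**3 + 36*k**2 + 21*k + 7 matches t_k.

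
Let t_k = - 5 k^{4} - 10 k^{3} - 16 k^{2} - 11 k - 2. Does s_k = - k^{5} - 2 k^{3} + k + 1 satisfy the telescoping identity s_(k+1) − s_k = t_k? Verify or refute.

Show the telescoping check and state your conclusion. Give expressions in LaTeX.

s_(k+1) = k - (k + 1)**5 - 2*(k + 1)**3 + 2
s_(k+1) − s_k = k**5 + 2*k**3 - (k + 1)**5 - 2*(k + 1)**3 + 1
(s_(k+1) − s_k) − t_k = 0

Valid: the claim telescopes to t_k.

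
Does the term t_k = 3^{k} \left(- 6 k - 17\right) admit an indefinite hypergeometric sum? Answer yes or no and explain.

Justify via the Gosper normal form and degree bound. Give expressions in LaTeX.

The ratio is 3*(6*k + 23)/(6*k + 17).
A = 3, B = 1, C = k + 17/6.
Need (3)·f(k+1) − (1)·f(k) = k + 17/6.
Bound: deg f ≤ 1.
Match coefficients ⇒ f(k) = (3*k + 4)/6.
Certificate R = B(k−1)f/C = (3*k + 4)/(6*k + 17) gives s_k = 3**k*(-3*k - 4).
Verify: 3**k*(-6*k - 17) matches t_k.

Yes. s_k = 3^{k} \left(- 3 k - 4\right).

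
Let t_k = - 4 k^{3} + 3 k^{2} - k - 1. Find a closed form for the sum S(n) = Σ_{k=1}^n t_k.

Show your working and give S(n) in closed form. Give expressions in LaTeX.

t_(k+1)/t_k = (4*k**3 + 9*k**2 + 7*k + 3)/(4*k**3 - 3*k**2 + k + 1).
Normal form (A,B,C) = (1, 1, k**3 - 3*k**2/4 + k/4 + 1/4).
Set up (1)·f(k+1) − (1)·f(k) − (k**3 - 3*k**2/4 + k/4 + 1/4) = 0.
d = 4 from the (0,0,3) case.
Coefficient equations give f(k) = k**2*(k**2 - 3*k + 3)/4.
Get s_k = R·t_k = k**2*(-k**2 + 3*k - 3) with R(k) = B(k−1)f(k)/C(k) = k**2*(k**2 - 3*k + 3)/(4*k**3 - 3*k**2 + k + 1).
Verify: -4*k**3 + 3*k**2 - k - 1 matches t_k.
Σ_(k=1)^n t_k = s_(n+1) − s_(1) = (-n**4 - n**3 - n - 1) − (-1), i.e. -n**4 - n**3 - n.

S(n) = - n^{4} - n^{3} - n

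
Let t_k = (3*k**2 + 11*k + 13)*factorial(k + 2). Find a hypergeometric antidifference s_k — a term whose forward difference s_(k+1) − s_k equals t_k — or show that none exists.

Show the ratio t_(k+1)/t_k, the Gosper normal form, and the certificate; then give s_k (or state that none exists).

s_k = (3*k + 2)*factorial(k + 2)

The ratio is (k + 3)*(11*k + 3*(k + 1)**2 + 24)/(3*k**2 + 11*k + 13).
Normal form (A,B,C) = (k + 3, 1, k**2 + 11*k/3 + 13/3).
f must satisfy (k + 3)·f(k+1) − (1)·f(k) = k**2 + 11*k/3 + 13/3.
Degrees (1,0,2) ⇒ d ≤ 1.
Coefficient equations give f(k) = (3*k + 2)/3.
Get s_k = R·t_k = (3*k + 2)*factorial(k + 2) with R(k) = B(k−1)f(k)/C(k) = (3*k + 2)/(3*k**2 + 11*k + 13).
Check: Δs_k = (3*k**2 + 11*k + 13)*factorial(k + 2). ✓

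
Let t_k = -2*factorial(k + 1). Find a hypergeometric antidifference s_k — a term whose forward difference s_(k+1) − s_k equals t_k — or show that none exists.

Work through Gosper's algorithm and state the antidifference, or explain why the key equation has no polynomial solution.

t_(k+1)/t_k = k + 2.
So A=k + 2 and B=1, with C=1.
Set up (k + 2)·f(k+1) − (1)·f(k) − (1) = 0.
Degrees (1,0,0) ⇒ d ≤ -1.
d = -1 < 0 ⇒ no nonzero polynomial f; not summable.

not Gosper-summable; s_k does not exist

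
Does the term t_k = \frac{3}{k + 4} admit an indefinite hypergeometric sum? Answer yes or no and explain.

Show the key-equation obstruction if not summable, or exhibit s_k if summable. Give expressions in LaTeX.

No. Not Gosper-summable.

t_(k+1)/t_k = (k + 4)/(k + 5).
Normal form (A,B,C) = (k + 4, k + 5, 1).
f must satisfy (k + 4)·f(k+1) − (k + 4)·f(k) = 1.
deg f ≤ 0 (via 1,1,0).
Put f(k) = c0: A·f(k+1) − B(k−1)·f(k) − C = -1; need -1 = 0 — inconsistent ⇒ no f, not summable.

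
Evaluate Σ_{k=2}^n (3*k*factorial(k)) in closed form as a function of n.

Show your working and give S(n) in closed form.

S(n) = 3*factorial(n + 1) - 6

r(k) = (k + 1)**2/k after simplifying.
Factor: A=k + 1; B=1; C=k.
Need (k + 1)·f(k+1) − (1)·f(k) = k.
Degrees (1,0,1) ⇒ d ≤ 0.
A polynomial solution: f(k) = 1.
Get s_k = R·t_k = 3*factorial(k) with R(k) = B(k−1)f(k)/C(k) = 1/k.
Verify: 3*k*factorial(k) matches t_k.
Σ_(k=2)^n t_k = s_(n+1) − s_(2) = (3*factorial(n + 1)) − (6), i.e. 3*factorial(n + 1) - 6.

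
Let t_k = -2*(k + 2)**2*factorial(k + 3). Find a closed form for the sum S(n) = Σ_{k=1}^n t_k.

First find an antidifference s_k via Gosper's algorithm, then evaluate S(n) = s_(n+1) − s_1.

r(k) = (k + 3)**2*(k + 4)/(k + 2)**2 after simplifying.
A = k + 4, B = 1, C = k**2 + 4*k + 4.
Key eq: (k + 4)·f(k+1) = (1)·f(k) + (k**2 + 4*k + 4).
From deg A=1, deg B=0, deg C=2: d=1.
Solve for f: f(k) = k (degree 1 ≤ 1).
So s_k = (B(k−1)f/C)·t_k = (k/(k + 2)**2)·t_k = -2*k*factorial(k + 3).
Verify: -2*(k + 2)**2*factorial(k + 3) matches t_k.
Σ_(k=1)^n t_k = s_(n+1) − s_(1) = (-2*(n + 1)*factorial(n + 4)) − (-48), i.e. -2*n*factorial(n + 4) - 2*factorial(n + 4) + 48.

S(n) = -2*n*factorial(n + 4) - 2*factorial(n + 4) + 48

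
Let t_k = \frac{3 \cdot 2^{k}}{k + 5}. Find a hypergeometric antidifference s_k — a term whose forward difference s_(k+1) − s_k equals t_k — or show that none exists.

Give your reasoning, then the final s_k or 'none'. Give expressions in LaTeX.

Ratio r(k) = 2*(k + 5)/(k + 6).
Gosper form: A/B · C(k+1)/C(k) with A=2*k + 10, B=k + 6, C=1.
f must satisfy (2*k + 10)·f(k+1) − (k + 5)·f(k) = 1.
deg f ≤ -1 (via 1,1,0).
deg f ≤ -1 is impossible — no certificate.

none — t_k is not Gosper-summable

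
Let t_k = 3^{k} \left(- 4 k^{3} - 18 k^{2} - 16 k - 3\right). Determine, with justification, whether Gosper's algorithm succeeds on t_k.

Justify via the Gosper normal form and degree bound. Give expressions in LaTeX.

Step 1: r(k) = 3*(4*k**3 + 30*k**2 + 64*k + 41)/(4*k**3 + 18*k**2 + 16*k + 3).
So A=3 and B=1, with C=k**3 + 9*k**2/2 + 4*k + 3/4.
Key eq: (3)·f(k+1) = (1)·f(k) + (k**3 + 9*k**2/2 + 4*k + 3/4).
deg f ≤ 3 (via 0,0,3).
Solve for f: f(k) = k*(2*k**2 - 1)/4 (degree 3 ≤ 3).
Certificate R = B(k−1)f/C = k*(2*k**2 - 1)/(4*k**3 + 18*k**2 + 16*k + 3) gives s_k = 3**k*k*(1 - 2*k**2).
s_(k+1) − s_k = 3**k*(-4*k**3 - 18*k**2 - 16*k - 3) = t_k.

Yes. s_k = 3^{k} k \left(1 - 2 k^{2}\right).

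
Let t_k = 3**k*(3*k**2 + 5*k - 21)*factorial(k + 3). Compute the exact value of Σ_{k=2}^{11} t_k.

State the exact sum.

Σ = 6254565964238593080

The ratio is 3*(3*k**3 + 23*k**2 + 31*k - 52)/(3*k**2 + 5*k - 21).
Factor: A=3*k + 12; B=1; C=k**2 + 5*k/3 - 7.
f must satisfy (3*k + 12)·f(k+1) − (1)·f(k) = k**2 + 5*k/3 - 7.
Bound: deg f ≤ 1.
A polynomial solution: f(k) = (k - 3)/3.
R(k) = B(k−1)·f(k)/C(k) = (k - 3)/(3*k**2 + 5*k - 21); s_k = R·t_k = 3**k*(k - 3)*factorial(k + 3).
Check: Δs_k = 3**k*(3*k**2 + 5*k - 21)*factorial(k + 3). ✓
Telescoping: Σ = s_(12) − s_(2) = 6254565964238592000 − (-1080) = 6254565964238593080.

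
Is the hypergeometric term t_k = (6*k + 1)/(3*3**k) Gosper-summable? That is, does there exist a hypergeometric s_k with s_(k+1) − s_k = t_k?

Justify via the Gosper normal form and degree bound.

Yes. s_k = (-3*k - 2)/3**k.

t_(k+1)/t_k = (6*k + 7)/(3*(6*k + 1)).
Gosper form: A/B · C(k+1)/C(k) with A=1/3, B=1, C=k + 1/6.
Set up (1/3)·f(k+1) − (1)·f(k) − (k + 1/6) = 0.
deg f ≤ 1 (via 0,0,1).
Coefficient equations give f(k) = -(3*k + 2)/2.
Certificate R = B(k−1)f/C = -3*(3*k + 2)/(6*k + 1) gives s_k = (-3*k - 2)/3**k.
s_(k+1) − s_k = (6*k + 1)/(3*3**k) = t_k.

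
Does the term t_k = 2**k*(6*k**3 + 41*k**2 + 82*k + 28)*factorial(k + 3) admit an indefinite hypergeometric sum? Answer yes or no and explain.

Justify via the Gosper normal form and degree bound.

The ratio is 2*(6*k**4 + 83*k**3 + 418*k**2 + 885*k + 628)/(6*k**3 + 41*k**2 + 82*k + 28).
A = 2*k + 8, B = 1, C = k**3 + 41*k**2/6 + 41*k/3 + 14/3.
Solve (2*k + 8)·f(k+1) − (1)·f(k) = k**3 + 41*k**2/6 + 41*k/3 + 14/3.
Degrees (1,0,3) ⇒ d ≤ 2.
Match coefficients ⇒ f(k) = (k + 2)*(3*k - 2)/6.
Get s_k = R·t_k = 2**k*(k + 2)*(3*k - 2)*factorial(k + 3) with R(k) = B(k−1)f(k)/C(k) = (k + 2)*(3*k - 2)/(6*k**3 + 41*k**2 + 82*k + 28).
Check: Δs_k = 2**k*(6*k**3 + 41*k**2 + 82*k + 28)*factorial(k + 3). ✓

Yes. s_k = 2**k*(k + 2)*(3*k - 2)*factorial(k + 3).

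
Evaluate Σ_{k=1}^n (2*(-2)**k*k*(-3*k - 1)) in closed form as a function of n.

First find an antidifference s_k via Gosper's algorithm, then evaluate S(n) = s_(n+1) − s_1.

S(n) = (-2)**(n + 2)*n*(-n - 1)

r(k) = -2*(k + 1)*(3*k + 4)/(k*(3*k + 1)) after simplifying.
So A=-2 and B=1, with C=k**2 + k/3.
Key eq: (-2)·f(k+1) = (1)·f(k) + (k**2 + k/3).
From deg A=0, deg B=0, deg C=2: d=2.
Coefficient equations give f(k) = -k*(k - 1)/3.
Certificate R = B(k−1)f/C = -(k - 1)/(3*k + 1) gives s_k = 2*(-2)**k*k*(k - 1).
s_(k+1) − s_k = 2*(-2)**k*k*(-3*k - 1) = t_k.
Evaluate: s_(n+1) = (-2)**(n + 2)*n*(-n - 1); subtract s_(1) = 0 ⇒ S(n) = (-2)**(n + 2)*n*(-n - 1).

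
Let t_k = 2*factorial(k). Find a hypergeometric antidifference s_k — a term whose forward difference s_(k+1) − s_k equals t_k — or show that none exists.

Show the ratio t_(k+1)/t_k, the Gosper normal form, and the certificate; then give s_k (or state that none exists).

Compute t_(k+1)/t_k: get k + 1.
Factor: A=k + 1; B=1; C=1.
Solve (k + 1)·f(k+1) − (1)·f(k) = 1.
From deg A=1, deg B=0, deg C=0: d=-1.
Bound -1 < 0, so the key equation has no polynomial solution.

none — t_k is not Gosper-summable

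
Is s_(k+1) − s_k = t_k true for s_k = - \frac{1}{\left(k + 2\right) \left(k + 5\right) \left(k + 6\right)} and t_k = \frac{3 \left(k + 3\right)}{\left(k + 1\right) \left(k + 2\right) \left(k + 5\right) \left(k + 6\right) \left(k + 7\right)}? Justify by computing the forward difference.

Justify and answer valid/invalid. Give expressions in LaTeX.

s_(k+1) = -1/((k + 3)*(k + 6)*(k + 7))
s_(k+1) − s_k = (3*k + 11)/(k**5 + 23*k**4 + 203*k**3 + 853*k**2 + 1692*k + 1260)
(s_(k+1) − s_k) − t_k = 4*(-k - 4)/(k**6 + 24*k**5 + 226*k**4 + 1056*k**3 + 2545*k**2 + 2952*k + 1260)

Invalid: residual \frac{4 \left(- k - 4\right)}{k^{6} + 24 k^{5} + 226 k^{4} + 1056 k^{3} + 2545 k^{2} + 2952 k + 1260} ≠ 0.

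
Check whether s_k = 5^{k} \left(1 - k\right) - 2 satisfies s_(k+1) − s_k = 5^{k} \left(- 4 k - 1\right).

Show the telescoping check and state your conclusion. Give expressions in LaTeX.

valid; difference matches t_k

s_(k+1) = -5*5**k*k - 2
s_(k+1) − s_k = 5**k*(-4*k - 1)
(s_(k+1) − s_k) − t_k = 0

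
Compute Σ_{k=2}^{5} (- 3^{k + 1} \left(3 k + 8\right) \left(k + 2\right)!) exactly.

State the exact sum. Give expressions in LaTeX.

Ratio r(k) = 3*(k + 3)*(3*k + 11)/(3*k + 8).
Gosper form: A/B · C(k+1)/C(k) with A=3*k + 9, B=1, C=k + 8/3.
Key eq: (3*k + 9)·f(k+1) = (1)·f(k) + (k + 8/3).
d = 0 from the (1,0,1) case.
Match coefficients ⇒ f(k) = 1/3.
Certificate R = B(k−1)f/C = 1/(3*k + 8) gives s_k = -3**(k + 1)*factorial(k + 2).
Δs = -3**(k + 1)*(3*k + 8)*factorial(k + 2), as required.
Σ_(k=2)^(5) t_k = s_(6) − s_(2) = -88179840 − (-648) = -88179192.

Σ = -88179192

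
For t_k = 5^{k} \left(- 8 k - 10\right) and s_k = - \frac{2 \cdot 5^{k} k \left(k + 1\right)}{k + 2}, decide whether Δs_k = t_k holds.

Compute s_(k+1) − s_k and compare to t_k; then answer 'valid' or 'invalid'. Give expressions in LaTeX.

Invalid: residual \frac{5^{k} \left(8 k^{2} + 24 k + 20\right)}{k^{2} + 5 k + 6} ≠ 0.

s_(k+1) = -10*5**k*(k + 1)*(k + 2)/(k + 3)
s_(k+1) − s_k = 5**k*(-8*k**3 - 42*k**2 - 74*k - 40)/(k**2 + 5*k + 6)
(s_(k+1) − s_k) − t_k = 5**k*(8*k**2 + 24*k + 20)/(k**2 + 5*k + 6)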